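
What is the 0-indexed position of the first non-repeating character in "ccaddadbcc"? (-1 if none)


Input: ccaddadbcc
Character frequencies:
  'a': 2
  'b': 1
  'c': 4
  'd': 3
Scanning left to right for freq == 1:
  Position 0 ('c'): freq=4, skip
  Position 1 ('c'): freq=4, skip
  Position 2 ('a'): freq=2, skip
  Position 3 ('d'): freq=3, skip
  Position 4 ('d'): freq=3, skip
  Position 5 ('a'): freq=2, skip
  Position 6 ('d'): freq=3, skip
  Position 7 ('b'): unique! => answer = 7

7


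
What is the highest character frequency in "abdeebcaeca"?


Input: abdeebcaeca
Character counts:
  'a': 3
  'b': 2
  'c': 2
  'd': 1
  'e': 3
Maximum frequency: 3

3


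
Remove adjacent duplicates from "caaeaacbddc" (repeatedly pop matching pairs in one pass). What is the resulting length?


Input: caaeaacbddc
Stack-based adjacent duplicate removal:
  Read 'c': push. Stack: c
  Read 'a': push. Stack: ca
  Read 'a': matches stack top 'a' => pop. Stack: c
  Read 'e': push. Stack: ce
  Read 'a': push. Stack: cea
  Read 'a': matches stack top 'a' => pop. Stack: ce
  Read 'c': push. Stack: cec
  Read 'b': push. Stack: cecb
  Read 'd': push. Stack: cecbd
  Read 'd': matches stack top 'd' => pop. Stack: cecb
  Read 'c': push. Stack: cecbc
Final stack: "cecbc" (length 5)

5


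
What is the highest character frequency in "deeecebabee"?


Input: deeecebabee
Character counts:
  'a': 1
  'b': 2
  'c': 1
  'd': 1
  'e': 6
Maximum frequency: 6

6


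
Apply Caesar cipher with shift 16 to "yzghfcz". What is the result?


Caesar cipher: shift "yzghfcz" by 16
  'y' (pos 24) + 16 = pos 14 = 'o'
  'z' (pos 25) + 16 = pos 15 = 'p'
  'g' (pos 6) + 16 = pos 22 = 'w'
  'h' (pos 7) + 16 = pos 23 = 'x'
  'f' (pos 5) + 16 = pos 21 = 'v'
  'c' (pos 2) + 16 = pos 18 = 's'
  'z' (pos 25) + 16 = pos 15 = 'p'
Result: opwxvsp

opwxvsp


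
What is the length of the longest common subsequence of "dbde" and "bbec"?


LCS of "dbde" and "bbec"
DP table:
           b    b    e    c
      0    0    0    0    0
  d   0    0    0    0    0
  b   0    1    1    1    1
  d   0    1    1    1    1
  e   0    1    1    2    2
LCS length = dp[4][4] = 2

2


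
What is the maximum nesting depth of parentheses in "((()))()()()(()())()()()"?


Input: "((()))()()()(()())()()()"
Tracking depth:
  Position 0 '(': depth becomes 1
  Position 1 '(': depth becomes 2
  Position 2 '(': depth becomes 3
  Position 3 ')': depth becomes 2
  Position 4 ')': depth becomes 1
  Position 5 ')': depth becomes 0
  Position 6 '(': depth becomes 1
  Position 7 ')': depth becomes 0
  Position 8 '(': depth becomes 1
  Position 9 ')': depth becomes 0
  Position 10 '(': depth becomes 1
  Position 11 ')': depth becomes 0
  Position 12 '(': depth becomes 1
  Position 13 '(': depth becomes 2
  Position 14 ')': depth becomes 1
  Position 15 '(': depth becomes 2
  Position 16 ')': depth becomes 1
  Position 17 ')': depth becomes 0
  Position 18 '(': depth becomes 1
  Position 19 ')': depth becomes 0
  Position 20 '(': depth becomes 1
  Position 21 ')': depth becomes 0
  Position 22 '(': depth becomes 1
  Position 23 ')': depth becomes 0
Maximum depth reached: 3

3


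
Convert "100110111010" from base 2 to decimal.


Input: "100110111010" in base 2
Positional expansion:
  Digit '1' (value 1) x 2^11 = 2048
  Digit '0' (value 0) x 2^10 = 0
  Digit '0' (value 0) x 2^9 = 0
  Digit '1' (value 1) x 2^8 = 256
  Digit '1' (value 1) x 2^7 = 128
  Digit '0' (value 0) x 2^6 = 0
  Digit '1' (value 1) x 2^5 = 32
  Digit '1' (value 1) x 2^4 = 16
  Digit '1' (value 1) x 2^3 = 8
  Digit '0' (value 0) x 2^2 = 0
  Digit '1' (value 1) x 2^1 = 2
  Digit '0' (value 0) x 2^0 = 0
Sum = 2490

2490


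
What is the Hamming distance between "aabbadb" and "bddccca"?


Comparing "aabbadb" and "bddccca" position by position:
  Position 0: 'a' vs 'b' => differ
  Position 1: 'a' vs 'd' => differ
  Position 2: 'b' vs 'd' => differ
  Position 3: 'b' vs 'c' => differ
  Position 4: 'a' vs 'c' => differ
  Position 5: 'd' vs 'c' => differ
  Position 6: 'b' vs 'a' => differ
Total differences (Hamming distance): 7

7


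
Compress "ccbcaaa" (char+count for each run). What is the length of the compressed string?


Input: ccbcaaa
Runs:
  'c' x 2 => "c2"
  'b' x 1 => "b1"
  'c' x 1 => "c1"
  'a' x 3 => "a3"
Compressed: "c2b1c1a3"
Compressed length: 8

8


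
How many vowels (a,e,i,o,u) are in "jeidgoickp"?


Input: jeidgoickp
Checking each character:
  'j' at position 0: consonant
  'e' at position 1: vowel (running total: 1)
  'i' at position 2: vowel (running total: 2)
  'd' at position 3: consonant
  'g' at position 4: consonant
  'o' at position 5: vowel (running total: 3)
  'i' at position 6: vowel (running total: 4)
  'c' at position 7: consonant
  'k' at position 8: consonant
  'p' at position 9: consonant
Total vowels: 4

4


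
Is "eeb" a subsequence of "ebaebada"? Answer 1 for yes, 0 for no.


Check if "eeb" is a subsequence of "ebaebada"
Greedy scan:
  Position 0 ('e'): matches sub[0] = 'e'
  Position 1 ('b'): no match needed
  Position 2 ('a'): no match needed
  Position 3 ('e'): matches sub[1] = 'e'
  Position 4 ('b'): matches sub[2] = 'b'
  Position 5 ('a'): no match needed
  Position 6 ('d'): no match needed
  Position 7 ('a'): no match needed
All 3 characters matched => is a subsequence

1


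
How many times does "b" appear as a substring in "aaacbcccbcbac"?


Searching for "b" in "aaacbcccbcbac"
Scanning each position:
  Position 0: "a" => no
  Position 1: "a" => no
  Position 2: "a" => no
  Position 3: "c" => no
  Position 4: "b" => MATCH
  Position 5: "c" => no
  Position 6: "c" => no
  Position 7: "c" => no
  Position 8: "b" => MATCH
  Position 9: "c" => no
  Position 10: "b" => MATCH
  Position 11: "a" => no
  Position 12: "c" => no
Total occurrences: 3

3


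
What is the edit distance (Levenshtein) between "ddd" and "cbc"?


Computing edit distance: "ddd" -> "cbc"
DP table:
           c    b    c
      0    1    2    3
  d   1    1    2    3
  d   2    2    2    3
  d   3    3    3    3
Edit distance = dp[3][3] = 3

3


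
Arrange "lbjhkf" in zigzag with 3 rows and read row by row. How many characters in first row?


Zigzag "lbjhkf" into 3 rows:
Placing characters:
  'l' => row 0
  'b' => row 1
  'j' => row 2
  'h' => row 1
  'k' => row 0
  'f' => row 1
Rows:
  Row 0: "lk"
  Row 1: "bhf"
  Row 2: "j"
First row length: 2

2


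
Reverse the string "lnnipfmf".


Input: lnnipfmf
Reading characters right to left:
  Position 7: 'f'
  Position 6: 'm'
  Position 5: 'f'
  Position 4: 'p'
  Position 3: 'i'
  Position 2: 'n'
  Position 1: 'n'
  Position 0: 'l'
Reversed: fmfpinnl

fmfpinnl


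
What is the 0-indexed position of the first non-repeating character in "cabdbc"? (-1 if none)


Input: cabdbc
Character frequencies:
  'a': 1
  'b': 2
  'c': 2
  'd': 1
Scanning left to right for freq == 1:
  Position 0 ('c'): freq=2, skip
  Position 1 ('a'): unique! => answer = 1

1


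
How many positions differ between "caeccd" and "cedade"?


Comparing "caeccd" and "cedade" position by position:
  Position 0: 'c' vs 'c' => same
  Position 1: 'a' vs 'e' => DIFFER
  Position 2: 'e' vs 'd' => DIFFER
  Position 3: 'c' vs 'a' => DIFFER
  Position 4: 'c' vs 'd' => DIFFER
  Position 5: 'd' vs 'e' => DIFFER
Positions that differ: 5

5


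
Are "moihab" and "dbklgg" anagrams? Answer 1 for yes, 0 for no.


Strings: "moihab", "dbklgg"
Sorted first:  abhimo
Sorted second: bdggkl
Differ at position 0: 'a' vs 'b' => not anagrams

0


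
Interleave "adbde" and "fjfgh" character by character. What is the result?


Interleaving "adbde" and "fjfgh":
  Position 0: 'a' from first, 'f' from second => "af"
  Position 1: 'd' from first, 'j' from second => "dj"
  Position 2: 'b' from first, 'f' from second => "bf"
  Position 3: 'd' from first, 'g' from second => "dg"
  Position 4: 'e' from first, 'h' from second => "eh"
Result: afdjbfdgeh

afdjbfdgeh


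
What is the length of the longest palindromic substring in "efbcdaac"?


Input: "efbcdaac"
Checking substrings for palindromes:
  [5:7] "aa" (len 2) => palindrome
Longest palindromic substring: "aa" with length 2

2


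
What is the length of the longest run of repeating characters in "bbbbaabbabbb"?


Input: "bbbbaabbabbb"
Scanning for longest run:
  Position 1 ('b'): continues run of 'b', length=2
  Position 2 ('b'): continues run of 'b', length=3
  Position 3 ('b'): continues run of 'b', length=4
  Position 4 ('a'): new char, reset run to 1
  Position 5 ('a'): continues run of 'a', length=2
  Position 6 ('b'): new char, reset run to 1
  Position 7 ('b'): continues run of 'b', length=2
  Position 8 ('a'): new char, reset run to 1
  Position 9 ('b'): new char, reset run to 1
  Position 10 ('b'): continues run of 'b', length=2
  Position 11 ('b'): continues run of 'b', length=3
Longest run: 'b' with length 4

4


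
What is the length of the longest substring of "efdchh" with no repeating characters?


Input: "efdchh"
Sliding window (track last position of each char):
  Position 0 ('e'): window [0,0] length 1 -- new best
  Position 1 ('f'): window [0,1] length 2 -- new best
  Position 2 ('d'): window [0,2] length 3 -- new best
  Position 3 ('c'): window [0,3] length 4 -- new best
  Position 4 ('h'): window [0,4] length 5 -- new best
  Position 5 ('h'): repeat (last at 4), move window start to 5
  Position 5 ('h'): window [5,5] length 1
Longest substring with no repeats: "efdch" with length 5

5


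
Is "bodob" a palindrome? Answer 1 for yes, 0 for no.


Input: bodob
Reversed: bodob
  Compare pos 0 ('b') with pos 4 ('b'): match
  Compare pos 1 ('o') with pos 3 ('o'): match
Result: palindrome

1


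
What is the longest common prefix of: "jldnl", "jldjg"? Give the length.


Words: jldnl, jldjg
  Position 0: all 'j' => match
  Position 1: all 'l' => match
  Position 2: all 'd' => match
  Position 3: ('n', 'j') => mismatch, stop
LCP = "jld" (length 3)

3


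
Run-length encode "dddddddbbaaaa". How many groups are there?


Input: dddddddbbaaaa
Scanning for consecutive runs:
  Group 1: 'd' x 7 (positions 0-6)
  Group 2: 'b' x 2 (positions 7-8)
  Group 3: 'a' x 4 (positions 9-12)
Total groups: 3

3


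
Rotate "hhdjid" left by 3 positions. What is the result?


Input: "hhdjid", rotate left by 3
First 3 characters: "hhd"
Remaining characters: "jid"
Concatenate remaining + first: "jid" + "hhd" = "jidhhd"

jidhhd


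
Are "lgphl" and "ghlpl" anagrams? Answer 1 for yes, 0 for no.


Strings: "lgphl", "ghlpl"
Sorted first:  ghllp
Sorted second: ghllp
Sorted forms match => anagrams

1


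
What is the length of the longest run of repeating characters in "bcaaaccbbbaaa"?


Input: "bcaaaccbbbaaa"
Scanning for longest run:
  Position 1 ('c'): new char, reset run to 1
  Position 2 ('a'): new char, reset run to 1
  Position 3 ('a'): continues run of 'a', length=2
  Position 4 ('a'): continues run of 'a', length=3
  Position 5 ('c'): new char, reset run to 1
  Position 6 ('c'): continues run of 'c', length=2
  Position 7 ('b'): new char, reset run to 1
  Position 8 ('b'): continues run of 'b', length=2
  Position 9 ('b'): continues run of 'b', length=3
  Position 10 ('a'): new char, reset run to 1
  Position 11 ('a'): continues run of 'a', length=2
  Position 12 ('a'): continues run of 'a', length=3
Longest run: 'a' with length 3

3


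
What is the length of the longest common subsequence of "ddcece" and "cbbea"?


LCS of "ddcece" and "cbbea"
DP table:
           c    b    b    e    a
      0    0    0    0    0    0
  d   0    0    0    0    0    0
  d   0    0    0    0    0    0
  c   0    1    1    1    1    1
  e   0    1    1    1    2    2
  c   0    1    1    1    2    2
  e   0    1    1    1    2    2
LCS length = dp[6][5] = 2

2


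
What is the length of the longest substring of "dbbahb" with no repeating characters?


Input: "dbbahb"
Sliding window (track last position of each char):
  Position 0 ('d'): window [0,0] length 1 -- new best
  Position 1 ('b'): window [0,1] length 2 -- new best
  Position 2 ('b'): repeat (last at 1), move window start to 2
  Position 2 ('b'): window [2,2] length 1
  Position 3 ('a'): window [2,3] length 2
  Position 4 ('h'): window [2,4] length 3 -- new best
  Position 5 ('b'): repeat (last at 2), move window start to 3
  Position 5 ('b'): window [3,5] length 3
Longest substring with no repeats: "bah" with length 3

3


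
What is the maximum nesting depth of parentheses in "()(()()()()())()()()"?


Input: "()(()()()()())()()()"
Tracking depth:
  Position 0 '(': depth becomes 1
  Position 1 ')': depth becomes 0
  Position 2 '(': depth becomes 1
  Position 3 '(': depth becomes 2
  Position 4 ')': depth becomes 1
  Position 5 '(': depth becomes 2
  Position 6 ')': depth becomes 1
  Position 7 '(': depth becomes 2
  Position 8 ')': depth becomes 1
  Position 9 '(': depth becomes 2
  Position 10 ')': depth becomes 1
  Position 11 '(': depth becomes 2
  Position 12 ')': depth becomes 1
  Position 13 ')': depth becomes 0
  Position 14 '(': depth becomes 1
  Position 15 ')': depth becomes 0
  Position 16 '(': depth becomes 1
  Position 17 ')': depth becomes 0
  Position 18 '(': depth becomes 1
  Position 19 ')': depth becomes 0
Maximum depth reached: 2

2


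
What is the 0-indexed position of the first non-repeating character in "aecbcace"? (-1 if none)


Input: aecbcace
Character frequencies:
  'a': 2
  'b': 1
  'c': 3
  'e': 2
Scanning left to right for freq == 1:
  Position 0 ('a'): freq=2, skip
  Position 1 ('e'): freq=2, skip
  Position 2 ('c'): freq=3, skip
  Position 3 ('b'): unique! => answer = 3

3


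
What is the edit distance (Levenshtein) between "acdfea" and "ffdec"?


Computing edit distance: "acdfea" -> "ffdec"
DP table:
           f    f    d    e    c
      0    1    2    3    4    5
  a   1    1    2    3    4    5
  c   2    2    2    3    4    4
  d   3    3    3    2    3    4
  f   4    3    3    3    3    4
  e   5    4    4    4    3    4
  a   6    5    5    5    4    4
Edit distance = dp[6][5] = 4

4


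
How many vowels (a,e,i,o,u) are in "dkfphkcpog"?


Input: dkfphkcpog
Checking each character:
  'd' at position 0: consonant
  'k' at position 1: consonant
  'f' at position 2: consonant
  'p' at position 3: consonant
  'h' at position 4: consonant
  'k' at position 5: consonant
  'c' at position 6: consonant
  'p' at position 7: consonant
  'o' at position 8: vowel (running total: 1)
  'g' at position 9: consonant
Total vowels: 1

1


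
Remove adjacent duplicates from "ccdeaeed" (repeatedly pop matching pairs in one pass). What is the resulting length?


Input: ccdeaeed
Stack-based adjacent duplicate removal:
  Read 'c': push. Stack: c
  Read 'c': matches stack top 'c' => pop. Stack: (empty)
  Read 'd': push. Stack: d
  Read 'e': push. Stack: de
  Read 'a': push. Stack: dea
  Read 'e': push. Stack: deae
  Read 'e': matches stack top 'e' => pop. Stack: dea
  Read 'd': push. Stack: dead
Final stack: "dead" (length 4)

4


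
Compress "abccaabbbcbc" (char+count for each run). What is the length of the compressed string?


Input: abccaabbbcbc
Runs:
  'a' x 1 => "a1"
  'b' x 1 => "b1"
  'c' x 2 => "c2"
  'a' x 2 => "a2"
  'b' x 3 => "b3"
  'c' x 1 => "c1"
  'b' x 1 => "b1"
  'c' x 1 => "c1"
Compressed: "a1b1c2a2b3c1b1c1"
Compressed length: 16

16


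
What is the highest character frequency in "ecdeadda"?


Input: ecdeadda
Character counts:
  'a': 2
  'c': 1
  'd': 3
  'e': 2
Maximum frequency: 3

3


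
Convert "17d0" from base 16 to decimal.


Input: "17d0" in base 16
Positional expansion:
  Digit '1' (value 1) x 16^3 = 4096
  Digit '7' (value 7) x 16^2 = 1792
  Digit 'd' (value 13) x 16^1 = 208
  Digit '0' (value 0) x 16^0 = 0
Sum = 6096

6096


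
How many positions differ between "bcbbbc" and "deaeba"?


Comparing "bcbbbc" and "deaeba" position by position:
  Position 0: 'b' vs 'd' => DIFFER
  Position 1: 'c' vs 'e' => DIFFER
  Position 2: 'b' vs 'a' => DIFFER
  Position 3: 'b' vs 'e' => DIFFER
  Position 4: 'b' vs 'b' => same
  Position 5: 'c' vs 'a' => DIFFER
Positions that differ: 5

5


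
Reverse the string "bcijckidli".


Input: bcijckidli
Reading characters right to left:
  Position 9: 'i'
  Position 8: 'l'
  Position 7: 'd'
  Position 6: 'i'
  Position 5: 'k'
  Position 4: 'c'
  Position 3: 'j'
  Position 2: 'i'
  Position 1: 'c'
  Position 0: 'b'
Reversed: ildikcjicb

ildikcjicb


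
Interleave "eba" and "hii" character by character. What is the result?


Interleaving "eba" and "hii":
  Position 0: 'e' from first, 'h' from second => "eh"
  Position 1: 'b' from first, 'i' from second => "bi"
  Position 2: 'a' from first, 'i' from second => "ai"
Result: ehbiai

ehbiai


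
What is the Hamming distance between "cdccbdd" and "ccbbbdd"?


Comparing "cdccbdd" and "ccbbbdd" position by position:
  Position 0: 'c' vs 'c' => same
  Position 1: 'd' vs 'c' => differ
  Position 2: 'c' vs 'b' => differ
  Position 3: 'c' vs 'b' => differ
  Position 4: 'b' vs 'b' => same
  Position 5: 'd' vs 'd' => same
  Position 6: 'd' vs 'd' => same
Total differences (Hamming distance): 3

3


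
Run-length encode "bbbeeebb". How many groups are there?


Input: bbbeeebb
Scanning for consecutive runs:
  Group 1: 'b' x 3 (positions 0-2)
  Group 2: 'e' x 3 (positions 3-5)
  Group 3: 'b' x 2 (positions 6-7)
Total groups: 3

3


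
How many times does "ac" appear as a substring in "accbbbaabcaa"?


Searching for "ac" in "accbbbaabcaa"
Scanning each position:
  Position 0: "ac" => MATCH
  Position 1: "cc" => no
  Position 2: "cb" => no
  Position 3: "bb" => no
  Position 4: "bb" => no
  Position 5: "ba" => no
  Position 6: "aa" => no
  Position 7: "ab" => no
  Position 8: "bc" => no
  Position 9: "ca" => no
  Position 10: "aa" => no
Total occurrences: 1

1


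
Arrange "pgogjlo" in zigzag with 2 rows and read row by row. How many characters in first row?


Zigzag "pgogjlo" into 2 rows:
Placing characters:
  'p' => row 0
  'g' => row 1
  'o' => row 0
  'g' => row 1
  'j' => row 0
  'l' => row 1
  'o' => row 0
Rows:
  Row 0: "pojo"
  Row 1: "ggl"
First row length: 4

4


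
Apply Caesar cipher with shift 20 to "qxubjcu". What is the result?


Caesar cipher: shift "qxubjcu" by 20
  'q' (pos 16) + 20 = pos 10 = 'k'
  'x' (pos 23) + 20 = pos 17 = 'r'
  'u' (pos 20) + 20 = pos 14 = 'o'
  'b' (pos 1) + 20 = pos 21 = 'v'
  'j' (pos 9) + 20 = pos 3 = 'd'
  'c' (pos 2) + 20 = pos 22 = 'w'
  'u' (pos 20) + 20 = pos 14 = 'o'
Result: krovdwo

krovdwo


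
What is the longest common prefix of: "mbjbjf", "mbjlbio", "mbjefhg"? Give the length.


Words: mbjbjf, mbjlbio, mbjefhg
  Position 0: all 'm' => match
  Position 1: all 'b' => match
  Position 2: all 'j' => match
  Position 3: ('b', 'l', 'e') => mismatch, stop
LCP = "mbj" (length 3)

3


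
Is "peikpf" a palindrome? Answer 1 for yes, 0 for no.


Input: peikpf
Reversed: fpkiep
  Compare pos 0 ('p') with pos 5 ('f'): MISMATCH
  Compare pos 1 ('e') with pos 4 ('p'): MISMATCH
  Compare pos 2 ('i') with pos 3 ('k'): MISMATCH
Result: not a palindrome

0


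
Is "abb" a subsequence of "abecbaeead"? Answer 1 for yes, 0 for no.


Check if "abb" is a subsequence of "abecbaeead"
Greedy scan:
  Position 0 ('a'): matches sub[0] = 'a'
  Position 1 ('b'): matches sub[1] = 'b'
  Position 2 ('e'): no match needed
  Position 3 ('c'): no match needed
  Position 4 ('b'): matches sub[2] = 'b'
  Position 5 ('a'): no match needed
  Position 6 ('e'): no match needed
  Position 7 ('e'): no match needed
  Position 8 ('a'): no match needed
  Position 9 ('d'): no match needed
All 3 characters matched => is a subsequence

1


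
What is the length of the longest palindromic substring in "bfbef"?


Input: "bfbef"
Checking substrings for palindromes:
  [0:3] "bfb" (len 3) => palindrome
Longest palindromic substring: "bfb" with length 3

3


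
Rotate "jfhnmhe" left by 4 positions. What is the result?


Input: "jfhnmhe", rotate left by 4
First 4 characters: "jfhn"
Remaining characters: "mhe"
Concatenate remaining + first: "mhe" + "jfhn" = "mhejfhn"

mhejfhn


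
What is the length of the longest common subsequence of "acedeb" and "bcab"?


LCS of "acedeb" and "bcab"
DP table:
           b    c    a    b
      0    0    0    0    0
  a   0    0    0    1    1
  c   0    0    1    1    1
  e   0    0    1    1    1
  d   0    0    1    1    1
  e   0    0    1    1    1
  b   0    1    1    1    2
LCS length = dp[6][4] = 2

2


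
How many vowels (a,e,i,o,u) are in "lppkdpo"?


Input: lppkdpo
Checking each character:
  'l' at position 0: consonant
  'p' at position 1: consonant
  'p' at position 2: consonant
  'k' at position 3: consonant
  'd' at position 4: consonant
  'p' at position 5: consonant
  'o' at position 6: vowel (running total: 1)
Total vowels: 1

1


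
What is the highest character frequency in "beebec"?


Input: beebec
Character counts:
  'b': 2
  'c': 1
  'e': 3
Maximum frequency: 3

3


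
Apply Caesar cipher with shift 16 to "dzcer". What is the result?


Caesar cipher: shift "dzcer" by 16
  'd' (pos 3) + 16 = pos 19 = 't'
  'z' (pos 25) + 16 = pos 15 = 'p'
  'c' (pos 2) + 16 = pos 18 = 's'
  'e' (pos 4) + 16 = pos 20 = 'u'
  'r' (pos 17) + 16 = pos 7 = 'h'
Result: tpsuh

tpsuh


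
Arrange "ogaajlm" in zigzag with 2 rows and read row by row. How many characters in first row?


Zigzag "ogaajlm" into 2 rows:
Placing characters:
  'o' => row 0
  'g' => row 1
  'a' => row 0
  'a' => row 1
  'j' => row 0
  'l' => row 1
  'm' => row 0
Rows:
  Row 0: "oajm"
  Row 1: "gal"
First row length: 4

4


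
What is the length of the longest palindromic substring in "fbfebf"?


Input: "fbfebf"
Checking substrings for palindromes:
  [0:3] "fbf" (len 3) => palindrome
Longest palindromic substring: "fbf" with length 3

3


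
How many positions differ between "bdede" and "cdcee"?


Comparing "bdede" and "cdcee" position by position:
  Position 0: 'b' vs 'c' => DIFFER
  Position 1: 'd' vs 'd' => same
  Position 2: 'e' vs 'c' => DIFFER
  Position 3: 'd' vs 'e' => DIFFER
  Position 4: 'e' vs 'e' => same
Positions that differ: 3

3


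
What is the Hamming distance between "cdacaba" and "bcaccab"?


Comparing "cdacaba" and "bcaccab" position by position:
  Position 0: 'c' vs 'b' => differ
  Position 1: 'd' vs 'c' => differ
  Position 2: 'a' vs 'a' => same
  Position 3: 'c' vs 'c' => same
  Position 4: 'a' vs 'c' => differ
  Position 5: 'b' vs 'a' => differ
  Position 6: 'a' vs 'b' => differ
Total differences (Hamming distance): 5

5


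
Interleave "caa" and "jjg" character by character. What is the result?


Interleaving "caa" and "jjg":
  Position 0: 'c' from first, 'j' from second => "cj"
  Position 1: 'a' from first, 'j' from second => "aj"
  Position 2: 'a' from first, 'g' from second => "ag"
Result: cjajag

cjajag


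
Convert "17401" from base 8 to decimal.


Input: "17401" in base 8
Positional expansion:
  Digit '1' (value 1) x 8^4 = 4096
  Digit '7' (value 7) x 8^3 = 3584
  Digit '4' (value 4) x 8^2 = 256
  Digit '0' (value 0) x 8^1 = 0
  Digit '1' (value 1) x 8^0 = 1
Sum = 7937

7937


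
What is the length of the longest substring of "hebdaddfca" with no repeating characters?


Input: "hebdaddfca"
Sliding window (track last position of each char):
  Position 0 ('h'): window [0,0] length 1 -- new best
  Position 1 ('e'): window [0,1] length 2 -- new best
  Position 2 ('b'): window [0,2] length 3 -- new best
  Position 3 ('d'): window [0,3] length 4 -- new best
  Position 4 ('a'): window [0,4] length 5 -- new best
  Position 5 ('d'): repeat (last at 3), move window start to 4
  Position 5 ('d'): window [4,5] length 2
  Position 6 ('d'): repeat (last at 5), move window start to 6
  Position 6 ('d'): window [6,6] length 1
  Position 7 ('f'): window [6,7] length 2
  Position 8 ('c'): window [6,8] length 3
  Position 9 ('a'): window [6,9] length 4
Longest substring with no repeats: "hebda" with length 5

5


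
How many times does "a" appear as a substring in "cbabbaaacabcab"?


Searching for "a" in "cbabbaaacabcab"
Scanning each position:
  Position 0: "c" => no
  Position 1: "b" => no
  Position 2: "a" => MATCH
  Position 3: "b" => no
  Position 4: "b" => no
  Position 5: "a" => MATCH
  Position 6: "a" => MATCH
  Position 7: "a" => MATCH
  Position 8: "c" => no
  Position 9: "a" => MATCH
  Position 10: "b" => no
  Position 11: "c" => no
  Position 12: "a" => MATCH
  Position 13: "b" => no
Total occurrences: 6

6


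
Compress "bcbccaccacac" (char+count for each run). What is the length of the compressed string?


Input: bcbccaccacac
Runs:
  'b' x 1 => "b1"
  'c' x 1 => "c1"
  'b' x 1 => "b1"
  'c' x 2 => "c2"
  'a' x 1 => "a1"
  'c' x 2 => "c2"
  'a' x 1 => "a1"
  'c' x 1 => "c1"
  'a' x 1 => "a1"
  'c' x 1 => "c1"
Compressed: "b1c1b1c2a1c2a1c1a1c1"
Compressed length: 20

20


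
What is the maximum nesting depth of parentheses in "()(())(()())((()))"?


Input: "()(())(()())((()))"
Tracking depth:
  Position 0 '(': depth becomes 1
  Position 1 ')': depth becomes 0
  Position 2 '(': depth becomes 1
  Position 3 '(': depth becomes 2
  Position 4 ')': depth becomes 1
  Position 5 ')': depth becomes 0
  Position 6 '(': depth becomes 1
  Position 7 '(': depth becomes 2
  Position 8 ')': depth becomes 1
  Position 9 '(': depth becomes 2
  Position 10 ')': depth becomes 1
  Position 11 ')': depth becomes 0
  Position 12 '(': depth becomes 1
  Position 13 '(': depth becomes 2
  Position 14 '(': depth becomes 3
  Position 15 ')': depth becomes 2
  Position 16 ')': depth becomes 1
  Position 17 ')': depth becomes 0
Maximum depth reached: 3

3


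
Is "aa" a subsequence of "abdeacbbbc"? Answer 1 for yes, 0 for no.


Check if "aa" is a subsequence of "abdeacbbbc"
Greedy scan:
  Position 0 ('a'): matches sub[0] = 'a'
  Position 1 ('b'): no match needed
  Position 2 ('d'): no match needed
  Position 3 ('e'): no match needed
  Position 4 ('a'): matches sub[1] = 'a'
  Position 5 ('c'): no match needed
  Position 6 ('b'): no match needed
  Position 7 ('b'): no match needed
  Position 8 ('b'): no match needed
  Position 9 ('c'): no match needed
All 2 characters matched => is a subsequence

1


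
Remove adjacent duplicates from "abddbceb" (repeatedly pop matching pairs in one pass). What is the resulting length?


Input: abddbceb
Stack-based adjacent duplicate removal:
  Read 'a': push. Stack: a
  Read 'b': push. Stack: ab
  Read 'd': push. Stack: abd
  Read 'd': matches stack top 'd' => pop. Stack: ab
  Read 'b': matches stack top 'b' => pop. Stack: a
  Read 'c': push. Stack: ac
  Read 'e': push. Stack: ace
  Read 'b': push. Stack: aceb
Final stack: "aceb" (length 4)

4


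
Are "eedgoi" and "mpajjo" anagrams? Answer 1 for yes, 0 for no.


Strings: "eedgoi", "mpajjo"
Sorted first:  deegio
Sorted second: ajjmop
Differ at position 0: 'd' vs 'a' => not anagrams

0


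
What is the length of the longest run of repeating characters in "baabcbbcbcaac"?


Input: "baabcbbcbcaac"
Scanning for longest run:
  Position 1 ('a'): new char, reset run to 1
  Position 2 ('a'): continues run of 'a', length=2
  Position 3 ('b'): new char, reset run to 1
  Position 4 ('c'): new char, reset run to 1
  Position 5 ('b'): new char, reset run to 1
  Position 6 ('b'): continues run of 'b', length=2
  Position 7 ('c'): new char, reset run to 1
  Position 8 ('b'): new char, reset run to 1
  Position 9 ('c'): new char, reset run to 1
  Position 10 ('a'): new char, reset run to 1
  Position 11 ('a'): continues run of 'a', length=2
  Position 12 ('c'): new char, reset run to 1
Longest run: 'a' with length 2

2


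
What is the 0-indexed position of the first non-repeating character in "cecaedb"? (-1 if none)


Input: cecaedb
Character frequencies:
  'a': 1
  'b': 1
  'c': 2
  'd': 1
  'e': 2
Scanning left to right for freq == 1:
  Position 0 ('c'): freq=2, skip
  Position 1 ('e'): freq=2, skip
  Position 2 ('c'): freq=2, skip
  Position 3 ('a'): unique! => answer = 3

3


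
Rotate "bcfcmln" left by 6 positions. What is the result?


Input: "bcfcmln", rotate left by 6
First 6 characters: "bcfcml"
Remaining characters: "n"
Concatenate remaining + first: "n" + "bcfcml" = "nbcfcml"

nbcfcml


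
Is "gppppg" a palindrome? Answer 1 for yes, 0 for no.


Input: gppppg
Reversed: gppppg
  Compare pos 0 ('g') with pos 5 ('g'): match
  Compare pos 1 ('p') with pos 4 ('p'): match
  Compare pos 2 ('p') with pos 3 ('p'): match
Result: palindrome

1


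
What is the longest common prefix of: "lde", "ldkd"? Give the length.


Words: lde, ldkd
  Position 0: all 'l' => match
  Position 1: all 'd' => match
  Position 2: ('e', 'k') => mismatch, stop
LCP = "ld" (length 2)

2


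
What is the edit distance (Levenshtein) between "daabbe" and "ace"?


Computing edit distance: "daabbe" -> "ace"
DP table:
           a    c    e
      0    1    2    3
  d   1    1    2    3
  a   2    1    2    3
  a   3    2    2    3
  b   4    3    3    3
  b   5    4    4    4
  e   6    5    5    4
Edit distance = dp[6][3] = 4

4


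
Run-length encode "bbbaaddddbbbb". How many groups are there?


Input: bbbaaddddbbbb
Scanning for consecutive runs:
  Group 1: 'b' x 3 (positions 0-2)
  Group 2: 'a' x 2 (positions 3-4)
  Group 3: 'd' x 4 (positions 5-8)
  Group 4: 'b' x 4 (positions 9-12)
Total groups: 4

4


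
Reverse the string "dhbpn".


Input: dhbpn
Reading characters right to left:
  Position 4: 'n'
  Position 3: 'p'
  Position 2: 'b'
  Position 1: 'h'
  Position 0: 'd'
Reversed: npbhd

npbhd


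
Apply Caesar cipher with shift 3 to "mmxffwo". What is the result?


Caesar cipher: shift "mmxffwo" by 3
  'm' (pos 12) + 3 = pos 15 = 'p'
  'm' (pos 12) + 3 = pos 15 = 'p'
  'x' (pos 23) + 3 = pos 0 = 'a'
  'f' (pos 5) + 3 = pos 8 = 'i'
  'f' (pos 5) + 3 = pos 8 = 'i'
  'w' (pos 22) + 3 = pos 25 = 'z'
  'o' (pos 14) + 3 = pos 17 = 'r'
Result: ppaiizr

ppaiizr


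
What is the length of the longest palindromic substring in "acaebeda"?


Input: "acaebeda"
Checking substrings for palindromes:
  [0:3] "aca" (len 3) => palindrome
  [3:6] "ebe" (len 3) => palindrome
Longest palindromic substring: "aca" with length 3

3


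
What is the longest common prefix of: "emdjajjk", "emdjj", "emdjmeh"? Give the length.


Words: emdjajjk, emdjj, emdjmeh
  Position 0: all 'e' => match
  Position 1: all 'm' => match
  Position 2: all 'd' => match
  Position 3: all 'j' => match
  Position 4: ('a', 'j', 'm') => mismatch, stop
LCP = "emdj" (length 4)

4


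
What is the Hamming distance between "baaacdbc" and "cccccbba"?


Comparing "baaacdbc" and "cccccbba" position by position:
  Position 0: 'b' vs 'c' => differ
  Position 1: 'a' vs 'c' => differ
  Position 2: 'a' vs 'c' => differ
  Position 3: 'a' vs 'c' => differ
  Position 4: 'c' vs 'c' => same
  Position 5: 'd' vs 'b' => differ
  Position 6: 'b' vs 'b' => same
  Position 7: 'c' vs 'a' => differ
Total differences (Hamming distance): 6

6


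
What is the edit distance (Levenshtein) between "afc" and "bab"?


Computing edit distance: "afc" -> "bab"
DP table:
           b    a    b
      0    1    2    3
  a   1    1    1    2
  f   2    2    2    2
  c   3    3    3    3
Edit distance = dp[3][3] = 3

3


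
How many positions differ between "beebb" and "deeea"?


Comparing "beebb" and "deeea" position by position:
  Position 0: 'b' vs 'd' => DIFFER
  Position 1: 'e' vs 'e' => same
  Position 2: 'e' vs 'e' => same
  Position 3: 'b' vs 'e' => DIFFER
  Position 4: 'b' vs 'a' => DIFFER
Positions that differ: 3

3


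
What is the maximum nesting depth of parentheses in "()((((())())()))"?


Input: "()((((())())()))"
Tracking depth:
  Position 0 '(': depth becomes 1
  Position 1 ')': depth becomes 0
  Position 2 '(': depth becomes 1
  Position 3 '(': depth becomes 2
  Position 4 '(': depth becomes 3
  Position 5 '(': depth becomes 4
  Position 6 '(': depth becomes 5
  Position 7 ')': depth becomes 4
  Position 8 ')': depth becomes 3
  Position 9 '(': depth becomes 4
  Position 10 ')': depth becomes 3
  Position 11 ')': depth becomes 2
  Position 12 '(': depth becomes 3
  Position 13 ')': depth becomes 2
  Position 14 ')': depth becomes 1
  Position 15 ')': depth becomes 0
Maximum depth reached: 5

5


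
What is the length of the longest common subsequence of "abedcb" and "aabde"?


LCS of "abedcb" and "aabde"
DP table:
           a    a    b    d    e
      0    0    0    0    0    0
  a   0    1    1    1    1    1
  b   0    1    1    2    2    2
  e   0    1    1    2    2    3
  d   0    1    1    2    3    3
  c   0    1    1    2    3    3
  b   0    1    1    2    3    3
LCS length = dp[6][5] = 3

3


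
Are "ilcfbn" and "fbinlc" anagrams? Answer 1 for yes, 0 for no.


Strings: "ilcfbn", "fbinlc"
Sorted first:  bcfiln
Sorted second: bcfiln
Sorted forms match => anagrams

1


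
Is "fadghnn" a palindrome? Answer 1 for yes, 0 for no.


Input: fadghnn
Reversed: nnhgdaf
  Compare pos 0 ('f') with pos 6 ('n'): MISMATCH
  Compare pos 1 ('a') with pos 5 ('n'): MISMATCH
  Compare pos 2 ('d') with pos 4 ('h'): MISMATCH
Result: not a palindrome

0


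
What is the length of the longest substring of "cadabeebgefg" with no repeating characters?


Input: "cadabeebgefg"
Sliding window (track last position of each char):
  Position 0 ('c'): window [0,0] length 1 -- new best
  Position 1 ('a'): window [0,1] length 2 -- new best
  Position 2 ('d'): window [0,2] length 3 -- new best
  Position 3 ('a'): repeat (last at 1), move window start to 2
  Position 3 ('a'): window [2,3] length 2
  Position 4 ('b'): window [2,4] length 3
  Position 5 ('e'): window [2,5] length 4 -- new best
  Position 6 ('e'): repeat (last at 5), move window start to 6
  Position 6 ('e'): window [6,6] length 1
  Position 7 ('b'): window [6,7] length 2
  Position 8 ('g'): window [6,8] length 3
  Position 9 ('e'): repeat (last at 6), move window start to 7
  Position 9 ('e'): window [7,9] length 3
  Position 10 ('f'): window [7,10] length 4
  Position 11 ('g'): repeat (last at 8), move window start to 9
  Position 11 ('g'): window [9,11] length 3
Longest substring with no repeats: "dabe" with length 4

4


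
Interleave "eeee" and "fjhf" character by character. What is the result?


Interleaving "eeee" and "fjhf":
  Position 0: 'e' from first, 'f' from second => "ef"
  Position 1: 'e' from first, 'j' from second => "ej"
  Position 2: 'e' from first, 'h' from second => "eh"
  Position 3: 'e' from first, 'f' from second => "ef"
Result: efejehef

efejehef


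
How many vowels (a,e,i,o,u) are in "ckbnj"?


Input: ckbnj
Checking each character:
  'c' at position 0: consonant
  'k' at position 1: consonant
  'b' at position 2: consonant
  'n' at position 3: consonant
  'j' at position 4: consonant
Total vowels: 0

0


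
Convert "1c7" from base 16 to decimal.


Input: "1c7" in base 16
Positional expansion:
  Digit '1' (value 1) x 16^2 = 256
  Digit 'c' (value 12) x 16^1 = 192
  Digit '7' (value 7) x 16^0 = 7
Sum = 455

455


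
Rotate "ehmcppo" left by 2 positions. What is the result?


Input: "ehmcppo", rotate left by 2
First 2 characters: "eh"
Remaining characters: "mcppo"
Concatenate remaining + first: "mcppo" + "eh" = "mcppoeh"

mcppoeh


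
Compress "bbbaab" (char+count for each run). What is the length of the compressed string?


Input: bbbaab
Runs:
  'b' x 3 => "b3"
  'a' x 2 => "a2"
  'b' x 1 => "b1"
Compressed: "b3a2b1"
Compressed length: 6

6


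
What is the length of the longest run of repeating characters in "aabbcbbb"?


Input: "aabbcbbb"
Scanning for longest run:
  Position 1 ('a'): continues run of 'a', length=2
  Position 2 ('b'): new char, reset run to 1
  Position 3 ('b'): continues run of 'b', length=2
  Position 4 ('c'): new char, reset run to 1
  Position 5 ('b'): new char, reset run to 1
  Position 6 ('b'): continues run of 'b', length=2
  Position 7 ('b'): continues run of 'b', length=3
Longest run: 'b' with length 3

3


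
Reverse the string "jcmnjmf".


Input: jcmnjmf
Reading characters right to left:
  Position 6: 'f'
  Position 5: 'm'
  Position 4: 'j'
  Position 3: 'n'
  Position 2: 'm'
  Position 1: 'c'
  Position 0: 'j'
Reversed: fmjnmcj

fmjnmcj


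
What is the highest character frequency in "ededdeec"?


Input: ededdeec
Character counts:
  'c': 1
  'd': 3
  'e': 4
Maximum frequency: 4

4


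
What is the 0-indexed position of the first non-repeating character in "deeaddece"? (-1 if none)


Input: deeaddece
Character frequencies:
  'a': 1
  'c': 1
  'd': 3
  'e': 4
Scanning left to right for freq == 1:
  Position 0 ('d'): freq=3, skip
  Position 1 ('e'): freq=4, skip
  Position 2 ('e'): freq=4, skip
  Position 3 ('a'): unique! => answer = 3

3


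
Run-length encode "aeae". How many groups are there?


Input: aeae
Scanning for consecutive runs:
  Group 1: 'a' x 1 (positions 0-0)
  Group 2: 'e' x 1 (positions 1-1)
  Group 3: 'a' x 1 (positions 2-2)
  Group 4: 'e' x 1 (positions 3-3)
Total groups: 4

4


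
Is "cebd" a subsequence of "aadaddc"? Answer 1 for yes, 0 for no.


Check if "cebd" is a subsequence of "aadaddc"
Greedy scan:
  Position 0 ('a'): no match needed
  Position 1 ('a'): no match needed
  Position 2 ('d'): no match needed
  Position 3 ('a'): no match needed
  Position 4 ('d'): no match needed
  Position 5 ('d'): no match needed
  Position 6 ('c'): matches sub[0] = 'c'
Only matched 1/4 characters => not a subsequence

0


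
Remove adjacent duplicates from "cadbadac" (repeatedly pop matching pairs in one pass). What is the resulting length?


Input: cadbadac
Stack-based adjacent duplicate removal:
  Read 'c': push. Stack: c
  Read 'a': push. Stack: ca
  Read 'd': push. Stack: cad
  Read 'b': push. Stack: cadb
  Read 'a': push. Stack: cadba
  Read 'd': push. Stack: cadbad
  Read 'a': push. Stack: cadbada
  Read 'c': push. Stack: cadbadac
Final stack: "cadbadac" (length 8)

8


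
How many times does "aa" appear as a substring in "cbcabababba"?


Searching for "aa" in "cbcabababba"
Scanning each position:
  Position 0: "cb" => no
  Position 1: "bc" => no
  Position 2: "ca" => no
  Position 3: "ab" => no
  Position 4: "ba" => no
  Position 5: "ab" => no
  Position 6: "ba" => no
  Position 7: "ab" => no
  Position 8: "bb" => no
  Position 9: "ba" => no
Total occurrences: 0

0


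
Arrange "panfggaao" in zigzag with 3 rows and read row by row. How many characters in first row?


Zigzag "panfggaao" into 3 rows:
Placing characters:
  'p' => row 0
  'a' => row 1
  'n' => row 2
  'f' => row 1
  'g' => row 0
  'g' => row 1
  'a' => row 2
  'a' => row 1
  'o' => row 0
Rows:
  Row 0: "pgo"
  Row 1: "afga"
  Row 2: "na"
First row length: 3

3


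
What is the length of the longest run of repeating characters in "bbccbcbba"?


Input: "bbccbcbba"
Scanning for longest run:
  Position 1 ('b'): continues run of 'b', length=2
  Position 2 ('c'): new char, reset run to 1
  Position 3 ('c'): continues run of 'c', length=2
  Position 4 ('b'): new char, reset run to 1
  Position 5 ('c'): new char, reset run to 1
  Position 6 ('b'): new char, reset run to 1
  Position 7 ('b'): continues run of 'b', length=2
  Position 8 ('a'): new char, reset run to 1
Longest run: 'b' with length 2

2


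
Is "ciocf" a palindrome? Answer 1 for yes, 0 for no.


Input: ciocf
Reversed: fcoic
  Compare pos 0 ('c') with pos 4 ('f'): MISMATCH
  Compare pos 1 ('i') with pos 3 ('c'): MISMATCH
Result: not a palindrome

0


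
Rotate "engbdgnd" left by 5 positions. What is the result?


Input: "engbdgnd", rotate left by 5
First 5 characters: "engbd"
Remaining characters: "gnd"
Concatenate remaining + first: "gnd" + "engbd" = "gndengbd"

gndengbd


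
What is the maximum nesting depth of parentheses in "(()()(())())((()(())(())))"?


Input: "(()()(())())((()(())(())))"
Tracking depth:
  Position 0 '(': depth becomes 1
  Position 1 '(': depth becomes 2
  Position 2 ')': depth becomes 1
  Position 3 '(': depth becomes 2
  Position 4 ')': depth becomes 1
  Position 5 '(': depth becomes 2
  Position 6 '(': depth becomes 3
  Position 7 ')': depth becomes 2
  Position 8 ')': depth becomes 1
  Position 9 '(': depth becomes 2
  Position 10 ')': depth becomes 1
  Position 11 ')': depth becomes 0
  Position 12 '(': depth becomes 1
  Position 13 '(': depth becomes 2
  Position 14 '(': depth becomes 3
  Position 15 ')': depth becomes 2
  Position 16 '(': depth becomes 3
  Position 17 '(': depth becomes 4
  Position 18 ')': depth becomes 3
  Position 19 ')': depth becomes 2
  Position 20 '(': depth becomes 3
  Position 21 '(': depth becomes 4
  Position 22 ')': depth becomes 3
  Position 23 ')': depth becomes 2
  Position 24 ')': depth becomes 1
  Position 25 ')': depth becomes 0
Maximum depth reached: 4

4
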